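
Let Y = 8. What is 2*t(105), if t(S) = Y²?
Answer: 128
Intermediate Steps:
t(S) = 64 (t(S) = 8² = 64)
2*t(105) = 2*64 = 128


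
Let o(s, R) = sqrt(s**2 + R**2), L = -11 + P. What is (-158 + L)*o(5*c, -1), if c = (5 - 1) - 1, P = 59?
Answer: -110*sqrt(226) ≈ -1653.7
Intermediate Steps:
c = 3 (c = 4 - 1 = 3)
L = 48 (L = -11 + 59 = 48)
o(s, R) = sqrt(R**2 + s**2)
(-158 + L)*o(5*c, -1) = (-158 + 48)*sqrt((-1)**2 + (5*3)**2) = -110*sqrt(1 + 15**2) = -110*sqrt(1 + 225) = -110*sqrt(226)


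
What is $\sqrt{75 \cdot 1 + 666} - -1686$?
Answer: $1686 + \sqrt{741} \approx 1713.2$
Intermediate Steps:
$\sqrt{75 \cdot 1 + 666} - -1686 = \sqrt{75 + 666} + 1686 = \sqrt{741} + 1686 = 1686 + \sqrt{741}$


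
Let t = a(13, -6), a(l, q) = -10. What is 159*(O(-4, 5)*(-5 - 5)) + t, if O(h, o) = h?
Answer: 6350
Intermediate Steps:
t = -10
159*(O(-4, 5)*(-5 - 5)) + t = 159*(-4*(-5 - 5)) - 10 = 159*(-4*(-10)) - 10 = 159*40 - 10 = 6360 - 10 = 6350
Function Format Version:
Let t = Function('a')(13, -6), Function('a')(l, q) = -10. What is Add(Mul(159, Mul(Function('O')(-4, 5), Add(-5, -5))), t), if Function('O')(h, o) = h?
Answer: 6350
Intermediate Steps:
t = -10
Add(Mul(159, Mul(Function('O')(-4, 5), Add(-5, -5))), t) = Add(Mul(159, Mul(-4, Add(-5, -5))), -10) = Add(Mul(159, Mul(-4, -10)), -10) = Add(Mul(159, 40), -10) = Add(6360, -10) = 6350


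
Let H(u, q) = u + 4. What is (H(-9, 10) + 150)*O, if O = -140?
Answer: -20300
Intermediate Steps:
H(u, q) = 4 + u
(H(-9, 10) + 150)*O = ((4 - 9) + 150)*(-140) = (-5 + 150)*(-140) = 145*(-140) = -20300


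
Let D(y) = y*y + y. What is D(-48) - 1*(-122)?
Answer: 2378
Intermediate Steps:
D(y) = y + y² (D(y) = y² + y = y + y²)
D(-48) - 1*(-122) = -48*(1 - 48) - 1*(-122) = -48*(-47) + 122 = 2256 + 122 = 2378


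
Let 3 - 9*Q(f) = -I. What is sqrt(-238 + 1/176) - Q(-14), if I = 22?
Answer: -25/9 + I*sqrt(460757)/44 ≈ -2.7778 + 15.427*I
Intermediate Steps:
Q(f) = 25/9 (Q(f) = 1/3 - (-1)*22/9 = 1/3 - 1/9*(-22) = 1/3 + 22/9 = 25/9)
sqrt(-238 + 1/176) - Q(-14) = sqrt(-238 + 1/176) - 1*25/9 = sqrt(-238 + 1/176) - 25/9 = sqrt(-41887/176) - 25/9 = I*sqrt(460757)/44 - 25/9 = -25/9 + I*sqrt(460757)/44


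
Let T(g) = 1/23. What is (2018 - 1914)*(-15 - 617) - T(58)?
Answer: -1511745/23 ≈ -65728.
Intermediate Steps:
T(g) = 1/23
(2018 - 1914)*(-15 - 617) - T(58) = (2018 - 1914)*(-15 - 617) - 1*1/23 = 104*(-632) - 1/23 = -65728 - 1/23 = -1511745/23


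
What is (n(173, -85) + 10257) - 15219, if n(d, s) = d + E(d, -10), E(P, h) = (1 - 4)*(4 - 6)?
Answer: -4783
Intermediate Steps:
E(P, h) = 6 (E(P, h) = -3*(-2) = 6)
n(d, s) = 6 + d (n(d, s) = d + 6 = 6 + d)
(n(173, -85) + 10257) - 15219 = ((6 + 173) + 10257) - 15219 = (179 + 10257) - 15219 = 10436 - 15219 = -4783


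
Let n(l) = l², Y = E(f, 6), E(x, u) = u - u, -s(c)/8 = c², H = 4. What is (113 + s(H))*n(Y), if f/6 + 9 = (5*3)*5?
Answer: 0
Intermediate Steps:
f = 396 (f = -54 + 6*((5*3)*5) = -54 + 6*(15*5) = -54 + 6*75 = -54 + 450 = 396)
s(c) = -8*c²
E(x, u) = 0
Y = 0
(113 + s(H))*n(Y) = (113 - 8*4²)*0² = (113 - 8*16)*0 = (113 - 128)*0 = -15*0 = 0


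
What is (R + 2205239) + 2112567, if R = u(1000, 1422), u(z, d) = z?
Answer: 4318806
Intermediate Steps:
R = 1000
(R + 2205239) + 2112567 = (1000 + 2205239) + 2112567 = 2206239 + 2112567 = 4318806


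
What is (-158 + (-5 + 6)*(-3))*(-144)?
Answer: 23184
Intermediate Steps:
(-158 + (-5 + 6)*(-3))*(-144) = (-158 + 1*(-3))*(-144) = (-158 - 3)*(-144) = -161*(-144) = 23184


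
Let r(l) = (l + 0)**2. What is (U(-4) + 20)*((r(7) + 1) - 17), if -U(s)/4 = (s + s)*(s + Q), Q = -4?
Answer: -7788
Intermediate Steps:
U(s) = -8*s*(-4 + s) (U(s) = -4*(s + s)*(s - 4) = -4*2*s*(-4 + s) = -8*s*(-4 + s))
r(l) = l**2
(U(-4) + 20)*((r(7) + 1) - 17) = (8*(-4)*(4 - 1*(-4)) + 20)*((7**2 + 1) - 17) = (8*(-4)*(4 + 4) + 20)*((49 + 1) - 17) = (8*(-4)*8 + 20)*(50 - 17) = (-256 + 20)*33 = -236*33 = -7788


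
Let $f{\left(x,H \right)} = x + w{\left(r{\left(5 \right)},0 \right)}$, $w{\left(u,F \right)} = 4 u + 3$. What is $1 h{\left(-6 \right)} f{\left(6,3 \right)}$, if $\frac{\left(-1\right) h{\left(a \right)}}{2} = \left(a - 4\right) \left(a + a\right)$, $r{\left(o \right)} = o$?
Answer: $-6960$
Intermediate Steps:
$w{\left(u,F \right)} = 3 + 4 u$
$h{\left(a \right)} = - 4 a \left(-4 + a\right)$ ($h{\left(a \right)} = - 2 \left(a - 4\right) \left(a + a\right) = - 2 \left(-4 + a\right) 2 a = - 2 \cdot 2 a \left(-4 + a\right) = - 4 a \left(-4 + a\right)$)
$f{\left(x,H \right)} = 23 + x$ ($f{\left(x,H \right)} = x + \left(3 + 4 \cdot 5\right) = x + \left(3 + 20\right) = x + 23 = 23 + x$)
$1 h{\left(-6 \right)} f{\left(6,3 \right)} = 1 \cdot 4 \left(-6\right) \left(4 - -6\right) \left(23 + 6\right) = 1 \cdot 4 \left(-6\right) \left(4 + 6\right) 29 = 1 \cdot 4 \left(-6\right) 10 \cdot 29 = 1 \left(-240\right) 29 = \left(-240\right) 29 = -6960$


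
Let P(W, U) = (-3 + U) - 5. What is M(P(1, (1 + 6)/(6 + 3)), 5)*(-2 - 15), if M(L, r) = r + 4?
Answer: -153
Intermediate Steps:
P(W, U) = -8 + U
M(L, r) = 4 + r
M(P(1, (1 + 6)/(6 + 3)), 5)*(-2 - 15) = (4 + 5)*(-2 - 15) = 9*(-17) = -153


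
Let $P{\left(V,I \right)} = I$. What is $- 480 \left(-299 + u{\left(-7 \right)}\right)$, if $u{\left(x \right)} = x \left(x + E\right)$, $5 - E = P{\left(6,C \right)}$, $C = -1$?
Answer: $140160$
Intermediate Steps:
$E = 6$ ($E = 5 - -1 = 5 + 1 = 6$)
$u{\left(x \right)} = x \left(6 + x\right)$ ($u{\left(x \right)} = x \left(x + 6\right) = x \left(6 + x\right)$)
$- 480 \left(-299 + u{\left(-7 \right)}\right) = - 480 \left(-299 - 7 \left(6 - 7\right)\right) = - 480 \left(-299 - -7\right) = - 480 \left(-299 + 7\right) = \left(-480\right) \left(-292\right) = 140160$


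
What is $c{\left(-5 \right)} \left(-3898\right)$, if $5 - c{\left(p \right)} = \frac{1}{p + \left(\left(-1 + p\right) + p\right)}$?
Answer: $- \frac{157869}{8} \approx -19734.0$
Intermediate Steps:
$c{\left(p \right)} = 5 - \frac{1}{-1 + 3 p}$ ($c{\left(p \right)} = 5 - \frac{1}{p + \left(\left(-1 + p\right) + p\right)} = 5 - \frac{1}{p + \left(-1 + 2 p\right)} = 5 - \frac{1}{-1 + 3 p}$)
$c{\left(-5 \right)} \left(-3898\right) = \frac{3 \left(-2 + 5 \left(-5\right)\right)}{-1 + 3 \left(-5\right)} \left(-3898\right) = \frac{3 \left(-2 - 25\right)}{-1 - 15} \left(-3898\right) = 3 \frac{1}{-16} \left(-27\right) \left(-3898\right) = 3 \left(- \frac{1}{16}\right) \left(-27\right) \left(-3898\right) = \frac{81}{16} \left(-3898\right) = - \frac{157869}{8}$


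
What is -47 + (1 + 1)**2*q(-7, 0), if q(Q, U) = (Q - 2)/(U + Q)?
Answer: -293/7 ≈ -41.857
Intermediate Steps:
q(Q, U) = (-2 + Q)/(Q + U)
-47 + (1 + 1)**2*q(-7, 0) = -47 + (1 + 1)**2*((-2 - 7)/(-7 + 0)) = -47 + 2**2*(-9/(-7)) = -47 + 4*(-1/7*(-9)) = -47 + 4*(9/7) = -47 + 36/7 = -293/7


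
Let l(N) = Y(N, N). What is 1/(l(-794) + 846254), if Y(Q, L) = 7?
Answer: 1/846261 ≈ 1.1817e-6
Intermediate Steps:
l(N) = 7
1/(l(-794) + 846254) = 1/(7 + 846254) = 1/846261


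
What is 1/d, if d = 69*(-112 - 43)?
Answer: -1/10695 ≈ -9.3502e-5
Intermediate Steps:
d = -10695 (d = 69*(-155) = -10695)
1/d = 1/(-10695) = -1/10695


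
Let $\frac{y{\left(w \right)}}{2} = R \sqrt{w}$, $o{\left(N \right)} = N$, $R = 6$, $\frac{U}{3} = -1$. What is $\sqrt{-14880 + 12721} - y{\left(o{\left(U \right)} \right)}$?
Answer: $i \left(\sqrt{2159} - 12 \sqrt{3}\right) \approx 25.68 i$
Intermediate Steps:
$U = -3$ ($U = 3 \left(-1\right) = -3$)
$y{\left(w \right)} = 12 \sqrt{w}$ ($y{\left(w \right)} = 2 \cdot 6 \sqrt{w} = 12 \sqrt{w}$)
$\sqrt{-14880 + 12721} - y{\left(o{\left(U \right)} \right)} = \sqrt{-14880 + 12721} - 12 \sqrt{-3} = \sqrt{-2159} - 12 i \sqrt{3} = i \sqrt{2159} - 12 i \sqrt{3}$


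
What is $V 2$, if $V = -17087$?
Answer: $-34174$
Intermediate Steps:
$V 2 = \left(-17087\right) 2 = -34174$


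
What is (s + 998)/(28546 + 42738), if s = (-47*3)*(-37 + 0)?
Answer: 6215/71284 ≈ 0.087186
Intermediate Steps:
s = 5217 (s = -141*(-37) = 5217)
(s + 998)/(28546 + 42738) = (5217 + 998)/(28546 + 42738) = 6215/71284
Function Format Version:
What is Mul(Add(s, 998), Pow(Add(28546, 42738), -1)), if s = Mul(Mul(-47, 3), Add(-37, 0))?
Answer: Rational(6215, 71284) ≈ 0.087186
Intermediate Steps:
s = 5217 (s = Mul(-141, -37) = 5217)
Mul(Add(s, 998), Pow(Add(28546, 42738), -1)) = Mul(Add(5217, 998), Pow(Add(28546, 42738), -1)) = Mul(6215, Pow(71284, -1)) = Mul(6215, Rational(1, 71284)) = Rational(6215, 71284)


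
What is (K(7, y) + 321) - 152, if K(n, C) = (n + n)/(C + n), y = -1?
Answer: 514/3 ≈ 171.33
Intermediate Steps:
K(n, C) = 2*n/(C + n) (K(n, C) = (2*n)/(C + n) = 2*n/(C + n))
(K(7, y) + 321) - 152 = (2*7/(-1 + 7) + 321) - 152 = (2*7/6 + 321) - 152 = (2*7*(⅙) + 321) - 152 = (7/3 + 321) - 152 = 970/3 - 152 = 514/3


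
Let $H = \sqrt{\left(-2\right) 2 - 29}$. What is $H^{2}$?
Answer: $-33$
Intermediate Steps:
$H = i \sqrt{33}$ ($H = \sqrt{-4 - 29} = \sqrt{-33} = i \sqrt{33} \approx 5.7446 i$)
$H^{2} = \left(i \sqrt{33}\right)^{2} = -33$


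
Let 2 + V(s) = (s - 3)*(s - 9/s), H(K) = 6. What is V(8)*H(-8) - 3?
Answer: 765/4 ≈ 191.25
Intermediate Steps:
V(s) = -2 + (-3 + s)*(s - 9/s) (V(s) = -2 + (s - 3)*(s - 9/s) = -2 + (-3 + s)*(s - 9/s))
V(8)*H(-8) - 3 = (-11 + 8**2 - 3*8 + 27/8)*6 - 3 = (-11 + 64 - 24 + 27*(1/8))*6 - 3 = (-11 + 64 - 24 + 27/8)*6 - 3 = (259/8)*6 - 3 = 777/4 - 3 = 765/4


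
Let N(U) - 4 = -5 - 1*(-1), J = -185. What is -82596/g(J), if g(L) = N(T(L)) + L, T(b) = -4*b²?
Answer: 82596/185 ≈ 446.46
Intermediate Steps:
N(U) = 0 (N(U) = 4 + (-5 - 1*(-1)) = 4 + (-5 + 1) = 4 - 4 = 0)
g(L) = L (g(L) = 0 + L = L)
-82596/g(J) = -82596/(-185) = -82596*(-1/185) = 82596/185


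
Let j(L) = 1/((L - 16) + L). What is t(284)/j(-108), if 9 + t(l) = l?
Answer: -63800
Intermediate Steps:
t(l) = -9 + l
j(L) = 1/(-16 + 2*L) (j(L) = 1/((-16 + L) + L) = 1/(-16 + 2*L))
t(284)/j(-108) = (-9 + 284)/((1/(2*(-8 - 108)))) = 275/(((1/2)/(-116))) = 275/(((1/2)*(-1/116))) = 275/(-1/232) = 275*(-232) = -63800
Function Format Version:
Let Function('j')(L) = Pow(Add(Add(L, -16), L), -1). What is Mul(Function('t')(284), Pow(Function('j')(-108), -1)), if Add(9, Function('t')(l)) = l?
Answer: -63800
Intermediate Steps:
Function('t')(l) = Add(-9, l)
Function('j')(L) = Pow(Add(-16, Mul(2, L)), -1) (Function('j')(L) = Pow(Add(Add(-16, L), L), -1) = Pow(Add(-16, Mul(2, L)), -1))
Mul(Function('t')(284), Pow(Function('j')(-108), -1)) = Mul(Add(-9, 284), Pow(Mul(Rational(1, 2), Pow(Add(-8, -108), -1)), -1)) = Mul(275, Pow(Mul(Rational(1, 2), Pow(-116, -1)), -1)) = Mul(275, Pow(Mul(Rational(1, 2), Rational(-1, 116)), -1)) = Mul(275, Pow(Rational(-1, 232), -1)) = Mul(275, -232) = -63800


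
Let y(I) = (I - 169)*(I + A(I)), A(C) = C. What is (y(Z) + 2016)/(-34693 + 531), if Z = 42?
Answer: 4326/17081 ≈ 0.25326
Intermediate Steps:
y(I) = 2*I*(-169 + I) (y(I) = (I - 169)*(I + I) = (-169 + I)*(2*I) = 2*I*(-169 + I))
(y(Z) + 2016)/(-34693 + 531) = (2*42*(-169 + 42) + 2016)/(-34693 + 531) = (2*42*(-127) + 2016)/(-34162) = (-10668 + 2016)*(-1/34162) = -8652*(-1/34162) = 4326/17081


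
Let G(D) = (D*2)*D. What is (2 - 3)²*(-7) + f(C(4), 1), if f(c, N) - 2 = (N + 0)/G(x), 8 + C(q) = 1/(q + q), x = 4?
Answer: -159/32 ≈ -4.9688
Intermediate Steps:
G(D) = 2*D² (G(D) = (2*D)*D = 2*D²)
C(q) = -8 + 1/(2*q) (C(q) = -8 + 1/(q + q) = -8 + 1/(2*q))
f(c, N) = 2 + N/32 (f(c, N) = 2 + (N + 0)/((2*4²)) = 2 + N/((2*16)) = 2 + N/32)
(2 - 3)²*(-7) + f(C(4), 1) = (2 - 3)²*(-7) + (2 + (1/32)*1) = (-1)²*(-7) + (2 + 1/32) = 1*(-7) + 65/32 = -7 + 65/32 = -159/32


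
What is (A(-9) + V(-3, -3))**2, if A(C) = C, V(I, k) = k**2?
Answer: 0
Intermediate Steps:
(A(-9) + V(-3, -3))**2 = (-9 + (-3)**2)**2 = (-9 + 9)**2 = 0**2 = 0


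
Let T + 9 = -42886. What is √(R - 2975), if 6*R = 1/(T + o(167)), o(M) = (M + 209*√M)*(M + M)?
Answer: √(-1379769294 - 7476222600*√167)/(6*√(12883 + 69806*√167)) ≈ 54.544*I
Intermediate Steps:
T = -42895 (T = -9 - 42886 = -42895)
o(M) = 2*M*(M + 209*√M) (o(M) = (M + 209*√M)*(2*M) = 2*M*(M + 209*√M))
R = 1/(6*(12883 + 69806*√167)) (R = 1/(6*(-42895 + (2*167² + 418*167^(3/2)))) = 1/(6*(-42895 + (2*27889 + 418*(167*√167)))) = 1/(6*(-42895 + (55778 + 69806*√167))) = 1/(6*(12883 + 69806*√167)) ≈ 1.8215e-7)
√(R - 2975) = √((-12883/4881627561138 + 34903*√167/2440813780569) - 2975) = √(-14522841994398433/4881627561138 + 34903*√167/2440813780569)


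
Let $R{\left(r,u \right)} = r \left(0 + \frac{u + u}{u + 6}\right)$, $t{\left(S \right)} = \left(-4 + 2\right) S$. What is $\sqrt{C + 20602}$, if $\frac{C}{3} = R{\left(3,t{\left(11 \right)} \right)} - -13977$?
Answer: $\frac{\sqrt{250231}}{2} \approx 250.12$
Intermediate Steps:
$t{\left(S \right)} = - 2 S$
$R{\left(r,u \right)} = \frac{2 r u}{6 + u}$ ($R{\left(r,u \right)} = r \left(0 + \frac{2 u}{6 + u}\right) = r \frac{2 u}{6 + u} = \frac{2 r u}{6 + u}$)
$C = \frac{167823}{4}$ ($C = 3 \left(2 \cdot 3 \left(\left(-2\right) 11\right) \frac{1}{6 - 22} - -13977\right) = 3 \left(2 \cdot 3 \left(-22\right) \frac{1}{6 - 22} + 13977\right) = 3 \left(2 \cdot 3 \left(-22\right) \frac{1}{-16} + 13977\right) = 3 \left(2 \cdot 3 \left(-22\right) \left(- \frac{1}{16}\right) + 13977\right) = 3 \left(\frac{33}{4} + 13977\right) = 3 \cdot \frac{55941}{4} = \frac{167823}{4} \approx 41956.0$)
$\sqrt{C + 20602} = \sqrt{\frac{167823}{4} + 20602} = \sqrt{\frac{250231}{4}} = \frac{\sqrt{250231}}{2}$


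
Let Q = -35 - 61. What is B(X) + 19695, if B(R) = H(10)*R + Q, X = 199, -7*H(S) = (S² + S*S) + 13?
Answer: 94806/7 ≈ 13544.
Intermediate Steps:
H(S) = -13/7 - 2*S²/7 (H(S) = -((S² + S*S) + 13)/7 = -((S² + S²) + 13)/7 = -(2*S² + 13)/7 = -(13 + 2*S²)/7 = -13/7 - 2*S²/7)
Q = -96
B(R) = -96 - 213*R/7 (B(R) = (-13/7 - 2/7*10²)*R - 96 = (-13/7 - 2/7*100)*R - 96 = (-13/7 - 200/7)*R - 96 = -213*R/7 - 96 = -96 - 213*R/7)
B(X) + 19695 = (-96 - 213/7*199) + 19695 = (-96 - 42387/7) + 19695 = -43059/7 + 19695 = 94806/7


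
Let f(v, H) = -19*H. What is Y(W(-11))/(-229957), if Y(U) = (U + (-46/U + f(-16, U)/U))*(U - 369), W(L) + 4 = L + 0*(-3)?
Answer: -59392/1149785 ≈ -0.051655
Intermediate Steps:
W(L) = -4 + L (W(L) = -4 + (L + 0*(-3)) = -4 + (L + 0) = -4 + L)
Y(U) = (-369 + U)*(-19 + U - 46/U) (Y(U) = (U + (-46/U + (-19*U)/U))*(U - 369) = (U + (-46/U - 19))*(-369 + U) = (U + (-19 - 46/U))*(-369 + U) = (-19 + U - 46/U)*(-369 + U) = (-369 + U)*(-19 + U - 46/U))
Y(W(-11))/(-229957) = (6965 + (-4 - 11)**2 - 388*(-4 - 11) + 16974/(-4 - 11))/(-229957) = (6965 + (-15)**2 - 388*(-15) + 16974/(-15))*(-1/229957) = (6965 + 225 + 5820 + 16974*(-1/15))*(-1/229957) = (6965 + 225 + 5820 - 5658/5)*(-1/229957) = (59392/5)*(-1/229957) = -59392/1149785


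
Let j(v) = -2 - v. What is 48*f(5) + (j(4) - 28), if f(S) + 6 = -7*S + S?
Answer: -1762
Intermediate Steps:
f(S) = -6 - 6*S (f(S) = -6 + (-7*S + S) = -6 - 6*S)
48*f(5) + (j(4) - 28) = 48*(-6 - 6*5) + ((-2 - 1*4) - 28) = 48*(-6 - 30) + ((-2 - 4) - 28) = 48*(-36) + (-6 - 28) = -1728 - 34 = -1762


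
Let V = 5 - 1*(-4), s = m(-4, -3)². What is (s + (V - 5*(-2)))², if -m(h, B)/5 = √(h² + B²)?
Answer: 414736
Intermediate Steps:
m(h, B) = -5*√(B² + h²) (m(h, B) = -5*√(h² + B²) = -5*√(B² + h²))
s = 625 (s = (-5*√((-3)² + (-4)²))² = (-5*√(9 + 16))² = (-5*√25)² = (-5*5)² = (-25)² = 625)
V = 9 (V = 5 + 4 = 9)
(s + (V - 5*(-2)))² = (625 + (9 - 5*(-2)))² = (625 + (9 + 10))² = (625 + 19)² = 644² = 414736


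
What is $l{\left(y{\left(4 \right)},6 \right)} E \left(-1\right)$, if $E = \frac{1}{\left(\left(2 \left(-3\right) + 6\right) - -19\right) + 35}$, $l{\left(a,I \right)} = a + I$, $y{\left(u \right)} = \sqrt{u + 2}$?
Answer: $- \frac{1}{9} - \frac{\sqrt{6}}{54} \approx -0.15647$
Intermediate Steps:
$y{\left(u \right)} = \sqrt{2 + u}$
$l{\left(a,I \right)} = I + a$
$E = \frac{1}{54}$ ($E = \frac{1}{\left(\left(-6 + 6\right) + 19\right) + 35} = \frac{1}{\left(0 + 19\right) + 35} = \frac{1}{19 + 35} = \frac{1}{54} \approx 0.018519$)
$l{\left(y{\left(4 \right)},6 \right)} E \left(-1\right) = \left(6 + \sqrt{2 + 4}\right) \frac{1}{54} \left(-1\right) = \left(6 + \sqrt{6}\right) \frac{1}{54} \left(-1\right) = \left(\frac{1}{9} + \frac{\sqrt{6}}{54}\right) \left(-1\right) = - \frac{1}{9} - \frac{\sqrt{6}}{54}$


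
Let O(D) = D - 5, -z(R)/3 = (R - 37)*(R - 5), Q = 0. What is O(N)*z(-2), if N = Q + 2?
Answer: 2457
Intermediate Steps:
z(R) = -3*(-37 + R)*(-5 + R) (z(R) = -3*(R - 37)*(R - 5) = -3*(-37 + R)*(-5 + R))
N = 2 (N = 0 + 2 = 2)
O(D) = -5 + D
O(N)*z(-2) = (-5 + 2)*(-555 - 3*(-2)² + 126*(-2)) = -3*(-555 - 3*4 - 252) = -3*(-555 - 12 - 252) = -3*(-819) = 2457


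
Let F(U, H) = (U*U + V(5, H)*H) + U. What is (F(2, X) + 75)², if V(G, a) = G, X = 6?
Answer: 12321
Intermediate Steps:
F(U, H) = U + U² + 5*H (F(U, H) = (U*U + 5*H) + U = (U² + 5*H) + U = U + U² + 5*H)
(F(2, X) + 75)² = ((2 + 2² + 5*6) + 75)² = ((2 + 4 + 30) + 75)² = (36 + 75)² = 111² = 12321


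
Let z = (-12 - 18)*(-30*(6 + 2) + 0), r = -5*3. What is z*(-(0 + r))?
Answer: 108000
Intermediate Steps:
r = -15
z = 7200 (z = -30*(-30*8 + 0) = -30*(-5*48 + 0) = -30*(-240 + 0) = -30*(-240) = 7200)
z*(-(0 + r)) = 7200*(-(0 - 15)) = 7200*(-1*(-15)) = 7200*15 = 108000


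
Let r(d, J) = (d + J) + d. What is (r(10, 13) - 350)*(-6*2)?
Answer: 3804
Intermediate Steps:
r(d, J) = J + 2*d (r(d, J) = (J + d) + d = J + 2*d)
(r(10, 13) - 350)*(-6*2) = ((13 + 2*10) - 350)*(-6*2) = ((13 + 20) - 350)*(-12) = (33 - 350)*(-12) = -317*(-12) = 3804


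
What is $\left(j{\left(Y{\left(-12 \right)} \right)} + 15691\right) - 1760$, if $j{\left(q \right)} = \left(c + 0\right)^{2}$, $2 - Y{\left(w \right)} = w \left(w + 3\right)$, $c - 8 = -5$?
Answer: $13940$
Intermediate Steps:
$c = 3$ ($c = 8 - 5 = 3$)
$Y{\left(w \right)} = 2 - w \left(3 + w\right)$ ($Y{\left(w \right)} = 2 - w \left(w + 3\right) = 2 - w \left(3 + w\right)$)
$j{\left(q \right)} = 9$ ($j{\left(q \right)} = \left(3 + 0\right)^{2} = 3^{2} = 9$)
$\left(j{\left(Y{\left(-12 \right)} \right)} + 15691\right) - 1760 = \left(9 + 15691\right) - 1760 = 15700 - 1760 = 13940$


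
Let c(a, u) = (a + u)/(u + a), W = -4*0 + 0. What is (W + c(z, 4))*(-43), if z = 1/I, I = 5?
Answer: -43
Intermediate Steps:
W = 0 (W = 0 + 0 = 0)
z = ⅕ (z = 1/5 = ⅕ ≈ 0.20000)
c(a, u) = 1 (c(a, u) = (a + u)/(a + u) = 1)
(W + c(z, 4))*(-43) = (0 + 1)*(-43) = 1*(-43) = -43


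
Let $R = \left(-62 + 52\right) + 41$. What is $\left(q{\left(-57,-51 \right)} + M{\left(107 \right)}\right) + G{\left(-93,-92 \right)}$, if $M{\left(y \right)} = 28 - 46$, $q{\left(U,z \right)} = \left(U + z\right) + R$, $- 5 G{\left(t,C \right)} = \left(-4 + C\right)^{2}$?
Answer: $- \frac{9691}{5} \approx -1938.2$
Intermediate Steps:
$R = 31$ ($R = -10 + 41 = 31$)
$G{\left(t,C \right)} = - \frac{\left(-4 + C\right)^{2}}{5}$
$q{\left(U,z \right)} = 31 + U + z$ ($q{\left(U,z \right)} = \left(U + z\right) + 31 = 31 + U + z$)
$M{\left(y \right)} = -18$
$\left(q{\left(-57,-51 \right)} + M{\left(107 \right)}\right) + G{\left(-93,-92 \right)} = \left(\left(31 - 57 - 51\right) - 18\right) - \frac{\left(-4 - 92\right)^{2}}{5} = \left(-77 - 18\right) - \frac{\left(-96\right)^{2}}{5} = -95 - \frac{9216}{5} = - \frac{9691}{5}$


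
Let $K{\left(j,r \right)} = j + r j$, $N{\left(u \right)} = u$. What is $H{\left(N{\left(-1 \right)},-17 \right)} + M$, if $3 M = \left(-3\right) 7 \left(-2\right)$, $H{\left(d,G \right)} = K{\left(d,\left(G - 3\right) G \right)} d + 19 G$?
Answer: $32$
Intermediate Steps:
$K{\left(j,r \right)} = j + j r$
$H{\left(d,G \right)} = 19 G + d^{2} \left(1 + G \left(-3 + G\right)\right)$ ($H{\left(d,G \right)} = d \left(1 + \left(G - 3\right) G\right) d + 19 G = d \left(1 + \left(-3 + G\right) G\right) d + 19 G = d \left(1 + G \left(-3 + G\right)\right) d + 19 G = d^{2} \left(1 + G \left(-3 + G\right)\right) + 19 G = 19 G + d^{2} \left(1 + G \left(-3 + G\right)\right)$)
$M = 14$ ($M = \frac{\left(-3\right) 7 \left(-2\right)}{3} = \frac{\left(-21\right) \left(-2\right)}{3} = \frac{1}{3} \cdot 42 = 14$)
$H{\left(N{\left(-1 \right)},-17 \right)} + M = \left(19 \left(-17\right) + \left(-1\right)^{2} \left(1 - 17 \left(-3 - 17\right)\right)\right) + 14 = \left(-323 + 1 \left(1 - -340\right)\right) + 14 = \left(-323 + 1 \left(1 + 340\right)\right) + 14 = \left(-323 + 1 \cdot 341\right) + 14 = \left(-323 + 341\right) + 14 = 18 + 14 = 32$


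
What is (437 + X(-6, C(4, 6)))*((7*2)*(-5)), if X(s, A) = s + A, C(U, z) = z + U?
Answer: -30870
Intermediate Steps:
C(U, z) = U + z
X(s, A) = A + s
(437 + X(-6, C(4, 6)))*((7*2)*(-5)) = (437 + ((4 + 6) - 6))*((7*2)*(-5)) = (437 + (10 - 6))*(14*(-5)) = (437 + 4)*(-70) = 441*(-70) = -30870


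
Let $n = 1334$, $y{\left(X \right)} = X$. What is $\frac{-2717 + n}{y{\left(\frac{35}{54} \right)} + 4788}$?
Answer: $- \frac{74682}{258587} \approx -0.28881$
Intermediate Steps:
$\frac{-2717 + n}{y{\left(\frac{35}{54} \right)} + 4788} = \frac{-2717 + 1334}{\frac{35}{54} + 4788} = - \frac{1383}{35 \cdot \frac{1}{54} + 4788} = - \frac{1383}{\frac{35}{54} + 4788} = - \frac{1383}{\frac{258587}{54}} = \left(-1383\right) \frac{54}{258587} = - \frac{74682}{258587}$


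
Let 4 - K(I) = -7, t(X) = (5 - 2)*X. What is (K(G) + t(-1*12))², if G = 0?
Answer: 625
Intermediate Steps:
t(X) = 3*X
K(I) = 11 (K(I) = 4 - 1*(-7) = 4 + 7 = 11)
(K(G) + t(-1*12))² = (11 + 3*(-1*12))² = (11 + 3*(-12))² = (11 - 36)² = (-25)² = 625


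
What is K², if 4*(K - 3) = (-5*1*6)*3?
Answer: 1521/4 ≈ 380.25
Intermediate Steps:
K = -39/2 (K = 3 + ((-5*1*6)*3)/4 = 3 + (-5*6*3)/4 = 3 + (-30*3)/4 = 3 + (¼)*(-90) = 3 - 45/2 = -39/2 ≈ -19.500)
K² = (-39/2)² = 1521/4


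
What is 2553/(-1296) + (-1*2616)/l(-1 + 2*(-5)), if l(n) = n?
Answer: 1120751/4752 ≈ 235.85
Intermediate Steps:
2553/(-1296) + (-1*2616)/l(-1 + 2*(-5)) = 2553/(-1296) + (-1*2616)/(-1 + 2*(-5)) = 2553*(-1/1296) - 2616/(-1 - 10) = -851/432 - 2616/(-11) = -851/432 - 2616*(-1/11) = -851/432 + 2616/11 = 1120751/4752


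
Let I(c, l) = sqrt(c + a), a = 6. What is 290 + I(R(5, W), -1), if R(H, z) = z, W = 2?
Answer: 290 + 2*sqrt(2) ≈ 292.83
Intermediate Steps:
I(c, l) = sqrt(6 + c) (I(c, l) = sqrt(c + 6) = sqrt(6 + c))
290 + I(R(5, W), -1) = 290 + sqrt(6 + 2) = 290 + sqrt(8) = 290 + 2*sqrt(2)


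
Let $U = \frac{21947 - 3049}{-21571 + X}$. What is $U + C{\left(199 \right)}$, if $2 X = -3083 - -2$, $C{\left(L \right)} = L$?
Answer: $\frac{9160581}{46223} \approx 198.18$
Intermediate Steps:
$X = - \frac{3081}{2}$ ($X = \frac{-3083 - -2}{2} = \frac{-3083 + 2}{2} = \frac{1}{2} \left(-3081\right) = - \frac{3081}{2} \approx -1540.5$)
$U = - \frac{37796}{46223}$ ($U = \frac{21947 - 3049}{-21571 - \frac{3081}{2}} = \frac{18898}{- \frac{46223}{2}} = 18898 \left(- \frac{2}{46223}\right) = - \frac{37796}{46223} \approx -0.81769$)
$U + C{\left(199 \right)} = - \frac{37796}{46223} + 199 = \frac{9160581}{46223}$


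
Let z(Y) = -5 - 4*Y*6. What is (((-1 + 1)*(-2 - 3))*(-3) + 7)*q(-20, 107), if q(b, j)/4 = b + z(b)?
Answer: 12740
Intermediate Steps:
z(Y) = -5 - 24*Y
q(b, j) = -20 - 92*b (q(b, j) = 4*(b + (-5 - 24*b)) = 4*(-5 - 23*b) = -20 - 92*b)
(((-1 + 1)*(-2 - 3))*(-3) + 7)*q(-20, 107) = (((-1 + 1)*(-2 - 3))*(-3) + 7)*(-20 - 92*(-20)) = ((0*(-5))*(-3) + 7)*(-20 + 1840) = (0*(-3) + 7)*1820 = (0 + 7)*1820 = 7*1820 = 12740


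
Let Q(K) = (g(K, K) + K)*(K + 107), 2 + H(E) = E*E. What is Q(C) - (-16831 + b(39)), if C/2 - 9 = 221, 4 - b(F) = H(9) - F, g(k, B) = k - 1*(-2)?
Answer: 539641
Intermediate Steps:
H(E) = -2 + E² (H(E) = -2 + E*E = -2 + E²)
g(k, B) = 2 + k (g(k, B) = k + 2 = 2 + k)
b(F) = -75 + F (b(F) = 4 - ((-2 + 9²) - F) = 4 - ((-2 + 81) - F) = 4 - (79 - F) = 4 + (-79 + F) = -75 + F)
C = 460 (C = 18 + 2*221 = 18 + 442 = 460)
Q(K) = (2 + 2*K)*(107 + K) (Q(K) = ((2 + K) + K)*(K + 107) = (2 + 2*K)*(107 + K))
Q(C) - (-16831 + b(39)) = (214 + 2*460² + 216*460) - (-16831 + (-75 + 39)) = (214 + 2*211600 + 99360) - (-16831 - 36) = (214 + 423200 + 99360) - 1*(-16867) = 522774 + 16867 = 539641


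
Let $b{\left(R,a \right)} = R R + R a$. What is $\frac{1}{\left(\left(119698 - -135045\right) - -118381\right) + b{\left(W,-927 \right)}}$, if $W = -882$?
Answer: $\frac{1}{1968662} \approx 5.0796 \cdot 10^{-7}$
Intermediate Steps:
$b{\left(R,a \right)} = R^{2} + R a$
$\frac{1}{\left(\left(119698 - -135045\right) - -118381\right) + b{\left(W,-927 \right)}} = \frac{1}{\left(\left(119698 - -135045\right) - -118381\right) - 882 \left(-882 - 927\right)} = \frac{1}{\left(\left(119698 + 135045\right) + 118381\right) - -1595538} = \frac{1}{\left(254743 + 118381\right) + 1595538} = \frac{1}{373124 + 1595538} = \frac{1}{1968662}$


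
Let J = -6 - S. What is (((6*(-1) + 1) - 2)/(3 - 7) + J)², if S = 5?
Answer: 1369/16 ≈ 85.563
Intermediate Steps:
J = -11 (J = -6 - 1*5 = -6 - 5 = -11)
(((6*(-1) + 1) - 2)/(3 - 7) + J)² = (((6*(-1) + 1) - 2)/(3 - 7) - 11)² = (((-6 + 1) - 2)/(-4) - 11)² = ((-5 - 2)*(-¼) - 11)² = (-7*(-¼) - 11)² = (7/4 - 11)² = (-37/4)² = 1369/16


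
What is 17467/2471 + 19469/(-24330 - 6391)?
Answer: 488495808/75911591 ≈ 6.4351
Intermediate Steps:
17467/2471 + 19469/(-24330 - 6391) = 17467*(1/2471) + 19469/(-30721) = 17467/2471 + 19469*(-1/30721) = 17467/2471 - 19469/30721 = 488495808/75911591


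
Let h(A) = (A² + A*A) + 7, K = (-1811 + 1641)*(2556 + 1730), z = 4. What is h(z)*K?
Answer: -28416180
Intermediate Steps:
K = -728620 (K = -170*4286 = -728620)
h(A) = 7 + 2*A² (h(A) = (A² + A²) + 7 = 2*A² + 7 = 7 + 2*A²)
h(z)*K = (7 + 2*4²)*(-728620) = (7 + 2*16)*(-728620) = (7 + 32)*(-728620) = 39*(-728620) = -28416180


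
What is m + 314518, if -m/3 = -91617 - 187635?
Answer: 1152274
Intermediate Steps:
m = 837756 (m = -3*(-91617 - 187635) = -3*(-279252) = 837756)
m + 314518 = 837756 + 314518 = 1152274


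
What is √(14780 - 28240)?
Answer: 2*I*√3365 ≈ 116.02*I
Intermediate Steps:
√(14780 - 28240) = √(-13460) = 2*I*√3365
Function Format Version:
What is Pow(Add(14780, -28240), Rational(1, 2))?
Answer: Mul(2, I, Pow(3365, Rational(1, 2))) ≈ Mul(116.02, I)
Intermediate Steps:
Pow(Add(14780, -28240), Rational(1, 2)) = Pow(-13460, Rational(1, 2)) = Mul(2, I, Pow(3365, Rational(1, 2)))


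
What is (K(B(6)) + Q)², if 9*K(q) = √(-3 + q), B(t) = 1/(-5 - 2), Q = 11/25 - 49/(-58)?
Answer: 1921671023/1192117500 + 207*I*√154/5075 ≈ 1.612 + 0.50617*I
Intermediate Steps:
Q = 1863/1450 (Q = 11*(1/25) - 49*(-1/58) = 11/25 + 49/58 = 1863/1450 ≈ 1.2848)
B(t) = -⅐ (B(t) = 1/(-7) = -⅐)
K(q) = √(-3 + q)/9
(K(B(6)) + Q)² = (√(-3 - ⅐)/9 + 1863/1450)² = (√(-22/7)/9 + 1863/1450)² = ((I*√154/7)/9 + 1863/1450)² = (I*√154/63 + 1863/1450)² = (1863/1450 + I*√154/63)²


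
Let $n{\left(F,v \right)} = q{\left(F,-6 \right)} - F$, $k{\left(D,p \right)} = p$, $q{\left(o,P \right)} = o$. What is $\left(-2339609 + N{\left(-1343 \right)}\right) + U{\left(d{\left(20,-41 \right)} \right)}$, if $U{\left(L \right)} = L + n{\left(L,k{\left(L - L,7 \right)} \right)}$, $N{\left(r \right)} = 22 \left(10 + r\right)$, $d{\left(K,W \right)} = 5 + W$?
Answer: $-2368971$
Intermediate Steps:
$N{\left(r \right)} = 220 + 22 r$
$n{\left(F,v \right)} = 0$ ($n{\left(F,v \right)} = F - F = 0$)
$U{\left(L \right)} = L$ ($U{\left(L \right)} = L + 0 = L$)
$\left(-2339609 + N{\left(-1343 \right)}\right) + U{\left(d{\left(20,-41 \right)} \right)} = \left(-2339609 + \left(220 + 22 \left(-1343\right)\right)\right) + \left(5 - 41\right) = \left(-2339609 + \left(220 - 29546\right)\right) - 36 = \left(-2339609 - 29326\right) - 36 = -2368935 - 36 = -2368971$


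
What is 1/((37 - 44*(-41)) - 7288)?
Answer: -1/5447 ≈ -0.00018359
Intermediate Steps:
1/((37 - 44*(-41)) - 7288) = 1/((37 + 1804) - 7288) = 1/(1841 - 7288) = 1/(-5447) = -1/5447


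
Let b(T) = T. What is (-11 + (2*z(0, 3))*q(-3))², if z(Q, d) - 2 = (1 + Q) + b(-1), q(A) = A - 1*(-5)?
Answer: 9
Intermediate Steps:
q(A) = 5 + A (q(A) = A + 5 = 5 + A)
z(Q, d) = 2 + Q (z(Q, d) = 2 + ((1 + Q) - 1) = 2 + Q)
(-11 + (2*z(0, 3))*q(-3))² = (-11 + (2*(2 + 0))*(5 - 3))² = (-11 + (2*2)*2)² = (-11 + 4*2)² = (-11 + 8)² = (-3)² = 9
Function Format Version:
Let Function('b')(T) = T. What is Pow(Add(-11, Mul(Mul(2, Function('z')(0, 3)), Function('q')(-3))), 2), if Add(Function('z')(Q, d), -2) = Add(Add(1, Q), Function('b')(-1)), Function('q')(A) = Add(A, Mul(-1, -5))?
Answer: 9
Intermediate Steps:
Function('q')(A) = Add(5, A) (Function('q')(A) = Add(A, 5) = Add(5, A))
Function('z')(Q, d) = Add(2, Q) (Function('z')(Q, d) = Add(2, Add(Add(1, Q), -1)) = Add(2, Q))
Pow(Add(-11, Mul(Mul(2, Function('z')(0, 3)), Function('q')(-3))), 2) = Pow(Add(-11, Mul(Mul(2, Add(2, 0)), Add(5, -3))), 2) = Pow(Add(-11, Mul(Mul(2, 2), 2)), 2) = Pow(Add(-11, Mul(4, 2)), 2) = Pow(Add(-11, 8), 2) = Pow(-3, 2) = 9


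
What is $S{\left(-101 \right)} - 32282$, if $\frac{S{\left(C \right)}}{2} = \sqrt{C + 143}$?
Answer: $-32282 + 2 \sqrt{42} \approx -32269.0$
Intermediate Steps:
$S{\left(C \right)} = 2 \sqrt{143 + C}$ ($S{\left(C \right)} = 2 \sqrt{C + 143} = 2 \sqrt{143 + C}$)
$S{\left(-101 \right)} - 32282 = 2 \sqrt{143 - 101} - 32282 = 2 \sqrt{42} - 32282 = -32282 + 2 \sqrt{42}$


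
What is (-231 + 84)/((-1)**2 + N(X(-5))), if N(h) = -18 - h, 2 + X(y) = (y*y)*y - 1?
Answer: -49/37 ≈ -1.3243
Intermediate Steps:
X(y) = -3 + y**3 (X(y) = -2 + ((y*y)*y - 1) = -2 + (y**2*y - 1) = -2 + (y**3 - 1) = -2 + (-1 + y**3) = -3 + y**3)
(-231 + 84)/((-1)**2 + N(X(-5))) = (-231 + 84)/((-1)**2 + (-18 - (-3 + (-5)**3))) = -147/(1 + (-18 - (-3 - 125))) = -147/(1 + (-18 - 1*(-128))) = -147/(1 + (-18 + 128)) = -147/(1 + 110) = -147/111 = -147*1/111 = -49/37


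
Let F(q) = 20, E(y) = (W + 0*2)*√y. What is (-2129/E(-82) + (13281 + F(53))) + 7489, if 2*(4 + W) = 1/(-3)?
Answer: 20790 - 6387*I*√82/1025 ≈ 20790.0 - 56.426*I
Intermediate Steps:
W = -25/6 (W = -4 + (½)/(-3) = -4 + (½)*(-⅓) = -4 - ⅙ = -25/6 ≈ -4.1667)
E(y) = -25*√y/6 (E(y) = (-25/6 + 0*2)*√y = (-25/6 + 0)*√y = -25*√y/6)
(-2129/E(-82) + (13281 + F(53))) + 7489 = (-2129*3*I*√82/1025 + (13281 + 20)) + 7489 = (-2129*3*I*√82/1025 + 13301) + 7489 = (-6387*I*√82/1025 + 13301) + 7489 = (13301 - 6387*I*√82/1025) + 7489 = 20790 - 6387*I*√82/1025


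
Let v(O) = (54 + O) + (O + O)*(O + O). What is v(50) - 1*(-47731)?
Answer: 57835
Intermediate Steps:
v(O) = 54 + O + 4*O**2 (v(O) = (54 + O) + (2*O)*(2*O) = (54 + O) + 4*O**2 = 54 + O + 4*O**2)
v(50) - 1*(-47731) = (54 + 50 + 4*50**2) - 1*(-47731) = (54 + 50 + 4*2500) + 47731 = (54 + 50 + 10000) + 47731 = 10104 + 47731 = 57835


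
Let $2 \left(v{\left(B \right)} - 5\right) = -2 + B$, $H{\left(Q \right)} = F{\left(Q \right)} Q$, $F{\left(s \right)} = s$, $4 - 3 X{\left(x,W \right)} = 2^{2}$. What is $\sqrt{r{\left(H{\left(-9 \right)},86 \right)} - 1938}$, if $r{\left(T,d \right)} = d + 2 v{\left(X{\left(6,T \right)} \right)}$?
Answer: $2 i \sqrt{461} \approx 42.942 i$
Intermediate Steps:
$X{\left(x,W \right)} = 0$ ($X{\left(x,W \right)} = \frac{4}{3} - \frac{2^{2}}{3} = \frac{4}{3} - \frac{4}{3} = 0$)
$H{\left(Q \right)} = Q^{2}$ ($H{\left(Q \right)} = Q Q = Q^{2}$)
$v{\left(B \right)} = 4 + \frac{B}{2}$ ($v{\left(B \right)} = 5 + \frac{-2 + B}{2} = 5 + \left(-1 + \frac{B}{2}\right) = 4 + \frac{B}{2}$)
$r{\left(T,d \right)} = 8 + d$ ($r{\left(T,d \right)} = d + 2 \left(4 + \frac{1}{2} \cdot 0\right) = d + 2 \left(4 + 0\right) = d + 2 \cdot 4 = d + 8 = 8 + d$)
$\sqrt{r{\left(H{\left(-9 \right)},86 \right)} - 1938} = \sqrt{\left(8 + 86\right) - 1938} = \sqrt{94 - 1938} = \sqrt{-1844} = 2 i \sqrt{461}$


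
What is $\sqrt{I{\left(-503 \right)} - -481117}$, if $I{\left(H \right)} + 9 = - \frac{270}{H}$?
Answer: $\frac{\sqrt{121724789782}}{503} \approx 693.62$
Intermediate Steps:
$I{\left(H \right)} = -9 - \frac{270}{H}$
$\sqrt{I{\left(-503 \right)} - -481117} = \sqrt{\left(-9 - \frac{270}{-503}\right) - -481117} = \sqrt{\left(-9 - - \frac{270}{503}\right) + 481117} = \sqrt{\left(-9 + \frac{270}{503}\right) + 481117} = \sqrt{- \frac{4257}{503} + 481117} = \sqrt{\frac{241997594}{503}} = \frac{\sqrt{121724789782}}{503}$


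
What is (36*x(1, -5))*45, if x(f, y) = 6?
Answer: 9720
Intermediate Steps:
(36*x(1, -5))*45 = (36*6)*45 = 216*45 = 9720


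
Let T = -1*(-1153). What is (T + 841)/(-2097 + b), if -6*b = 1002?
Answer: -997/1132 ≈ -0.88074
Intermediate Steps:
b = -167 (b = -⅙*1002 = -167)
T = 1153
(T + 841)/(-2097 + b) = (1153 + 841)/(-2097 - 167) = 1994/(-2264) = 1994*(-1/2264) = -997/1132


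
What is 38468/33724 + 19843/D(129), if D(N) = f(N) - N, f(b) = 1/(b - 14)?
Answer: -19096419717/125065454 ≈ -152.69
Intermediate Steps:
f(b) = 1/(-14 + b)
D(N) = 1/(-14 + N) - N
38468/33724 + 19843/D(129) = 38468/33724 + 19843/(((1 - 1*129*(-14 + 129))/(-14 + 129))) = 38468*(1/33724) + 19843/(((1 - 1*129*115)/115)) = 9617/8431 + 19843/(((1 - 14835)/115)) = 9617/8431 + 19843/(((1/115)*(-14834))) = 9617/8431 + 19843/(-14834/115) = 9617/8431 + 19843*(-115/14834) = 9617/8431 - 2281945/14834 = -19096419717/125065454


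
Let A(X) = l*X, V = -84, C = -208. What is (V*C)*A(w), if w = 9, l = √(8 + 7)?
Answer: 157248*√15 ≈ 6.0902e+5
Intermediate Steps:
l = √15 ≈ 3.8730
A(X) = X*√15 (A(X) = √15*X = X*√15)
(V*C)*A(w) = (-84*(-208))*(9*√15) = 17472*(9*√15) = 157248*√15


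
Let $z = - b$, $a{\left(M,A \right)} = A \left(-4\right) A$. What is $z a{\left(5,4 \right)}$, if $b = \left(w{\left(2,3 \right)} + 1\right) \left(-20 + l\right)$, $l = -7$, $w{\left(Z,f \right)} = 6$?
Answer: $-12096$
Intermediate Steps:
$a{\left(M,A \right)} = - 4 A^{2}$ ($a{\left(M,A \right)} = - 4 A A = - 4 A^{2}$)
$b = -189$ ($b = \left(6 + 1\right) \left(-20 - 7\right) = 7 \left(-27\right) = -189$)
$z = 189$ ($z = \left(-1\right) \left(-189\right) = 189$)
$z a{\left(5,4 \right)} = 189 \left(- 4 \cdot 4^{2}\right) = 189 \left(\left(-4\right) 16\right) = 189 \left(-64\right) = -12096$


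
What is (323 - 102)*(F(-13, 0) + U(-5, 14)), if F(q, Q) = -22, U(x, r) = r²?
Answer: 38454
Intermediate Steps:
(323 - 102)*(F(-13, 0) + U(-5, 14)) = (323 - 102)*(-22 + 14²) = 221*(-22 + 196) = 221*174 = 38454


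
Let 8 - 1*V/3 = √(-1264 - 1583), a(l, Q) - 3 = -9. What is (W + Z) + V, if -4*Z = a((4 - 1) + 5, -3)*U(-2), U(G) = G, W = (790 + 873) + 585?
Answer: 2269 - 3*I*√2847 ≈ 2269.0 - 160.07*I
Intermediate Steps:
a(l, Q) = -6 (a(l, Q) = 3 - 9 = -6)
W = 2248 (W = 1663 + 585 = 2248)
Z = -3 (Z = -(-3)*(-2)/2 = -¼*12 = -3)
V = 24 - 3*I*√2847 (V = 24 - 3*√(-1264 - 1583) = 24 - 3*I*√2847 ≈ 24.0 - 160.07*I)
(W + Z) + V = (2248 - 3) + (24 - 3*I*√2847) = 2245 + (24 - 3*I*√2847) = 2269 - 3*I*√2847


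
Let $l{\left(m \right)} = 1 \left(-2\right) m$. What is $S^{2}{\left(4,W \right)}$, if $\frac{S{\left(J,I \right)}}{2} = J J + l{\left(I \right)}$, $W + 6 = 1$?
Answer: $2704$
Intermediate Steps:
$l{\left(m \right)} = - 2 m$
$W = -5$ ($W = -6 + 1 = -5$)
$S{\left(J,I \right)} = - 4 I + 2 J^{2}$ ($S{\left(J,I \right)} = 2 \left(J J - 2 I\right) = 2 \left(J^{2} - 2 I\right) = - 4 I + 2 J^{2}$)
$S^{2}{\left(4,W \right)} = \left(\left(-4\right) \left(-5\right) + 2 \cdot 4^{2}\right)^{2} = \left(20 + 2 \cdot 16\right)^{2} = \left(20 + 32\right)^{2} = 52^{2} = 2704$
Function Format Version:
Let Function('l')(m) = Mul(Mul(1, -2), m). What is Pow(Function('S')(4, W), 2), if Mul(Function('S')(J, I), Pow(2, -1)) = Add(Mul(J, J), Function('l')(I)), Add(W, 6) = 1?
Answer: 2704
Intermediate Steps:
Function('l')(m) = Mul(-2, m)
W = -5 (W = Add(-6, 1) = -5)
Function('S')(J, I) = Add(Mul(-4, I), Mul(2, Pow(J, 2))) (Function('S')(J, I) = Mul(2, Add(Mul(J, J), Mul(-2, I))) = Mul(2, Add(Pow(J, 2), Mul(-2, I))) = Add(Mul(-4, I), Mul(2, Pow(J, 2))))
Pow(Function('S')(4, W), 2) = Pow(Add(Mul(-4, -5), Mul(2, Pow(4, 2))), 2) = Pow(Add(20, Mul(2, 16)), 2) = Pow(Add(20, 32), 2) = Pow(52, 2) = 2704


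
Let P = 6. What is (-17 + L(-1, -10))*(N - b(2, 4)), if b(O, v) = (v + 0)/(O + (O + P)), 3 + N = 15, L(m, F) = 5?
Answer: -696/5 ≈ -139.20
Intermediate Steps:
N = 12 (N = -3 + 15 = 12)
b(O, v) = v/(6 + 2*O) (b(O, v) = (v + 0)/(O + (O + 6)) = v/(O + (6 + O)) = v/(6 + 2*O))
(-17 + L(-1, -10))*(N - b(2, 4)) = (-17 + 5)*(12 - 4/(2*(3 + 2))) = -12*(12 - 4/(2*5)) = -12*(12 - 1*⅖) = -12*(12 - ⅖) = -12*58/5 = -696/5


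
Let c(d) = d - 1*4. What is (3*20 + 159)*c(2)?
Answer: -438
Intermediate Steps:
c(d) = -4 + d (c(d) = d - 4 = -4 + d)
(3*20 + 159)*c(2) = (3*20 + 159)*(-4 + 2) = (60 + 159)*(-2) = 219*(-2) = -438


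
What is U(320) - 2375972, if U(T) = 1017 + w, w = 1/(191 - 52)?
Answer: -330118744/139 ≈ -2.3750e+6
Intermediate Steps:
w = 1/139 ≈ 0.0071942
U(T) = 141364/139 (U(T) = 1017 + 1/139 = 141364/139)
U(320) - 2375972 = 141364/139 - 2375972 = -330118744/139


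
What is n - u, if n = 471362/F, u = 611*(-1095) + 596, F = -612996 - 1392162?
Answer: 670172694290/1002579 ≈ 6.6845e+5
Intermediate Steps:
F = -2005158
u = -668449 (u = -669045 + 596 = -668449)
n = -235681/1002579 (n = 471362/(-2005158) = 471362*(-1/2005158) = -235681/1002579 ≈ -0.23507)
n - u = -235681/1002579 - 1*(-668449) = -235681/1002579 + 668449 = 670172694290/1002579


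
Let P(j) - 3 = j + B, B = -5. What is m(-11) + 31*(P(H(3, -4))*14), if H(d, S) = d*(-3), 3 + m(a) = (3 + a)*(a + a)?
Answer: -4601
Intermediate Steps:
m(a) = -3 + 2*a*(3 + a) (m(a) = -3 + (3 + a)*(a + a) = -3 + (3 + a)*(2*a) = -3 + 2*a*(3 + a))
H(d, S) = -3*d
P(j) = -2 + j (P(j) = 3 + (j - 5) = 3 + (-5 + j) = -2 + j)
m(-11) + 31*(P(H(3, -4))*14) = (-3 + 2*(-11)² + 6*(-11)) + 31*((-2 - 3*3)*14) = (-3 + 2*121 - 66) + 31*((-2 - 9)*14) = (-3 + 242 - 66) + 31*(-11*14) = 173 + 31*(-154) = 173 - 4774 = -4601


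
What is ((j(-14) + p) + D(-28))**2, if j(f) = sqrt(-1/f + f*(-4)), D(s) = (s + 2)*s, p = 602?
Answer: (18620 + sqrt(10990))**2/196 ≈ 1.7889e+6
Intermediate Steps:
D(s) = s*(2 + s) (D(s) = (2 + s)*s = s*(2 + s))
j(f) = sqrt(-1/f - 4*f)
((j(-14) + p) + D(-28))**2 = ((sqrt(-1/(-14) - 4*(-14)) + 602) - 28*(2 - 28))**2 = ((sqrt(-1*(-1/14) + 56) + 602) - 28*(-26))**2 = ((sqrt(1/14 + 56) + 602) + 728)**2 = ((sqrt(785/14) + 602) + 728)**2 = ((sqrt(10990)/14 + 602) + 728)**2 = ((602 + sqrt(10990)/14) + 728)**2 = (1330 + sqrt(10990)/14)**2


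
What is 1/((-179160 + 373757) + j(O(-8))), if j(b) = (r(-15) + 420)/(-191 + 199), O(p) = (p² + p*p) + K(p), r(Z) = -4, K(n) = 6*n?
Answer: 1/194649 ≈ 5.1375e-6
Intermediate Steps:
O(p) = 2*p² + 6*p (O(p) = (p² + p*p) + 6*p = (p² + p²) + 6*p = 2*p² + 6*p)
j(b) = 52 (j(b) = (-4 + 420)/(-191 + 199) = 416/8 = 416*(⅛) = 52)
1/((-179160 + 373757) + j(O(-8))) = 1/((-179160 + 373757) + 52) = 1/(194597 + 52) = 1/194649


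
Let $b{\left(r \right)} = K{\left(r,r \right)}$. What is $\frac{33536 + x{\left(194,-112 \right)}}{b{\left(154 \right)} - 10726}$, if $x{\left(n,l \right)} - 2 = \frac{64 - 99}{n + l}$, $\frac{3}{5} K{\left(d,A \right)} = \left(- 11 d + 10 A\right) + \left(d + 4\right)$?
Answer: $- \frac{8250243}{2636956} \approx -3.1287$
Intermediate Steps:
$K{\left(d,A \right)} = \frac{20}{3} - \frac{50 d}{3} + \frac{50 A}{3}$ ($K{\left(d,A \right)} = \frac{5 \left(\left(- 11 d + 10 A\right) + \left(d + 4\right)\right)}{3} = \frac{5 \left(\left(- 11 d + 10 A\right) + \left(4 + d\right)\right)}{3} = \frac{5 \left(4 - 10 d + 10 A\right)}{3} = \frac{20}{3} - \frac{50 d}{3} + \frac{50 A}{3}$)
$b{\left(r \right)} = \frac{20}{3}$ ($b{\left(r \right)} = \frac{20}{3} - \frac{50 r}{3} + \frac{50 r}{3} = \frac{20}{3}$)
$x{\left(n,l \right)} = 2 - \frac{35}{l + n}$ ($x{\left(n,l \right)} = 2 + \frac{64 - 99}{n + l} = 2 - \frac{35}{l + n}$)
$\frac{33536 + x{\left(194,-112 \right)}}{b{\left(154 \right)} - 10726} = \frac{33536 + \frac{-35 + 2 \left(-112\right) + 2 \cdot 194}{-112 + 194}}{\frac{20}{3} - 10726} = \frac{33536 + \frac{-35 - 224 + 388}{82}}{- \frac{32158}{3}} = \left(33536 + \frac{1}{82} \cdot 129\right) \left(- \frac{3}{32158}\right) = \left(33536 + \frac{129}{82}\right) \left(- \frac{3}{32158}\right) = \frac{2750081}{82} \left(- \frac{3}{32158}\right) = - \frac{8250243}{2636956}$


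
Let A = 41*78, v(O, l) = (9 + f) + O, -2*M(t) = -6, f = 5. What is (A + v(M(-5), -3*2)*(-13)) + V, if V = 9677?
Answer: 12654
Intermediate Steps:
M(t) = 3 (M(t) = -½*(-6) = 3)
v(O, l) = 14 + O (v(O, l) = (9 + 5) + O = 14 + O)
A = 3198
(A + v(M(-5), -3*2)*(-13)) + V = (3198 + (14 + 3)*(-13)) + 9677 = (3198 + 17*(-13)) + 9677 = (3198 - 221) + 9677 = 2977 + 9677 = 12654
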